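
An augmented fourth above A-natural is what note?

D#

A fourth above A lands on the letter D.
An augmented fourth spans 6 semitones, so A moves to pitch class 3. On the letter D that is D#.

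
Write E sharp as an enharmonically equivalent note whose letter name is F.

F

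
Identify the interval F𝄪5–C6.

doubly diminished fifth

Counting letters F–G–A–B–C gives a fifth.
F##→C = 5 semitones, 2 narrower than the perfect fifth (7), so doubly diminished.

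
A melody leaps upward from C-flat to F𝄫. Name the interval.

diminished fourth

Counting letters C–D–E–F gives a fourth.
Cb→Fbb = 4 semitones, 1 narrower than the perfect fourth (5), so diminished.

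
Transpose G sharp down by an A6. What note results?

A sixth below G lands on the letter B.
An augmented sixth spans 10 semitones, so G# moves to pitch class 10. On the letter B that is Bb.

Bb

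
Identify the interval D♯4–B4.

minor sixth

Counting letters D–E–F–G–A–B gives a sixth.
D#→B = 8 semitones, 1 narrower than the major sixth (9), so minor.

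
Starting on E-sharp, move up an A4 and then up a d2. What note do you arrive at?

An augmented fourth up from E# is A## (letter A, 6 semitones up).
A diminished second up from A## is B (letter B, 0 semitones up).

B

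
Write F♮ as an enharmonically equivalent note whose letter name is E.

E#

Plain E sits 1 semitone below F, so on the letter E the same pitch needs a sharp: E#.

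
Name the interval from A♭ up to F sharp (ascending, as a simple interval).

The letter names run A→F, a span of 5 letter steps, so the interval is some kind of sixth.
Ab to F# is 10 semitones. A major sixth is 9, so 10 makes it augmented.

augmented sixth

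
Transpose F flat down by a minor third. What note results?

F down a major third is Db, so the target letter is D.
From Fb, a minor third is 3 semitones down: Db.

Db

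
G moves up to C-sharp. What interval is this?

augmented fourth

Counting letters G–A–B–C gives a fourth.
G→C# = 6 semitones, 1 wider than the perfect fourth (5), so augmented.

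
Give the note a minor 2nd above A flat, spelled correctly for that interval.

Bbb

A up a major second is B, so the target letter is B.
From Ab, a minor second is 1 semitone up: Bbb.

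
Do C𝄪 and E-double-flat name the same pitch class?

Yes

C## is pitch class 2; Ebb is pitch class 2.
All spellings map to pitch class 2, so they are enharmonically equivalent.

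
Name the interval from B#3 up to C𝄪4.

Counting letters B–C gives a second.
B#→C## = 2 semitones, exactly the major second.

major second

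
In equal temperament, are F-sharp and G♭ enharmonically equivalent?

Yes

F# is pitch class 6; Gb is pitch class 6.
All spellings map to pitch class 6, so they are enharmonically equivalent.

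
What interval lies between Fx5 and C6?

doubly diminished fifth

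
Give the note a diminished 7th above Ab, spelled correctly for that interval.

A seventh above A lands on the letter G.
A diminished seventh spans 9 semitones, so Ab moves to pitch class 5. On the letter G that is Gbb.

Gbb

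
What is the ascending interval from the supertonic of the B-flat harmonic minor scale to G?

The supertonic of Bb harmonic minor is C.
C up to G: letters C→G make it a fifth; 7 semitones makes it perfect.

perfect fifth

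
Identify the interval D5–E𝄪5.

The letter names run D→E, a span of 1 letter step, so the interval is some kind of second.
D to E## is 4 semitones. A major second is 2, so 4 makes it doubly augmented.

doubly augmented second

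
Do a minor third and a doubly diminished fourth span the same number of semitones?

Yes

A minor third spans 3 semitones; a doubly diminished fourth spans 3.
They are enharmonically equivalent.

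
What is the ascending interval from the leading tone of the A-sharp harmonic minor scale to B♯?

The leading tone of A# harmonic minor is G##.
G## up to B#: letters G→B make it a third; 3 semitones makes it minor.

minor third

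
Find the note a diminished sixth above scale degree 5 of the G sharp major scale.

Bb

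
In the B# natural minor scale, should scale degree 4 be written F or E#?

Each scale degree takes a distinct letter name. Degree 4 of a scale on B must use the letter E.
E# and F are enharmonically the same pitch, but only E# uses the letter E, so it is the correct spelling here.

E#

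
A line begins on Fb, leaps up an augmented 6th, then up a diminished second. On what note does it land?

An augmented sixth up from Fb is D (letter D, 10 semitones up).
A diminished second up from D is Ebb (letter E, 0 semitones up).

Ebb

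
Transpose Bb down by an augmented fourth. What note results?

Fb

A fourth below B lands on the letter F.
An augmented fourth spans 6 semitones, so Bb moves to pitch class 4. On the letter F that is Fb.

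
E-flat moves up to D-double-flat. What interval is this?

Counting letters E–F–G–A–B–C–D gives a seventh.
Eb→Dbb = 9 semitones, 2 narrower than the major seventh (11), so diminished.

diminished seventh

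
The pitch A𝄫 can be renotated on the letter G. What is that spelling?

G

Abb is pitch class 7. The letter G alone is pitch class 7.
Pitch class 7 on G needs no accidental: G.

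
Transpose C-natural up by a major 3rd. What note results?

C up a major third is E, so the target letter is E.
From C, a major third is 4 semitones up: E.

E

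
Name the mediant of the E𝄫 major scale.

Degree 3 takes the letter 2 steps above E, which is G.
In major, degree 3 sits 4 semitones above the tonic. Ebb + 4 semitones is pitch class 6, spelled on G as Gb.

Gb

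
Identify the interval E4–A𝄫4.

The letter names run E→A, a span of 3 letter steps, so the interval is some kind of fourth.
E to Abb is 3 semitones. A perfect fourth is 5, so 3 makes it doubly diminished.

doubly diminished fourth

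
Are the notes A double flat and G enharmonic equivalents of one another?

Yes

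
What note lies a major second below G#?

F#

G down a major second is F, so the target letter is F.
From G#, a major second is 2 semitones down: F#.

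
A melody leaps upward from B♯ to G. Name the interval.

Counting letters B–C–D–E–F–G gives a sixth.
B#→G = 7 semitones, 2 narrower than the major sixth (9), so diminished.

diminished sixth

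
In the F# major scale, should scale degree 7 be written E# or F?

Each scale degree takes a distinct letter name. Degree 7 of a scale on F must use the letter E.
E# and F are enharmonically the same pitch, but only E# uses the letter E, so it is the correct spelling here.

E#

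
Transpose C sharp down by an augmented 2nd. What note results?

Bb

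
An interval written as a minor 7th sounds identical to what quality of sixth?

A minor seventh spans 10 semitones.
A sixth spanning 10 semitones is augmented (the major sixth is 9).

augmented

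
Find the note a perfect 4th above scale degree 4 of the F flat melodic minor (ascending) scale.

Scale degree 4 of Fb melodic minor (ascending) is Bbb.
A perfect fourth (5 semitones) above Bbb lands on the letter E, giving Ebb.

Ebb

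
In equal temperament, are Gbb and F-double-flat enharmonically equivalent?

No

Two spellings are enharmonically equivalent only if they share a pitch class.
Here Gbb → 5, Fbb → 3; 3 ≠ 5, so they are not.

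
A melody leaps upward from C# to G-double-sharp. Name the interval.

The letter names run C→G, a span of 4 letter steps, so the interval is some kind of fifth.
C# to G## is 8 semitones. A perfect fifth is 7, so 8 makes it augmented.

augmented fifth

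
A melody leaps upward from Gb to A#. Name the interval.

Counting letters G–A gives a second.
Gb→A# = 4 semitones, 2 wider than the major second (2), so doubly augmented.

doubly augmented second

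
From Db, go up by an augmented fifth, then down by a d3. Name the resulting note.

F##

An augmented fifth up from Db is A (letter A, 8 semitones up).
A diminished third down from A is F## (letter F, 2 semitones down).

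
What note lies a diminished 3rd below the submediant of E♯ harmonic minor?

A##

The submediant of E# harmonic minor is C#.
A diminished third (2 semitones) below C# lands on the letter A, giving A##.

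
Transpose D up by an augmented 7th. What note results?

D up a major seventh is C#, so the target letter is C.
From D, an augmented seventh is 12 semitones up: C##.

C##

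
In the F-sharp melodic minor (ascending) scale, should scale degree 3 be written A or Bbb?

Each scale degree takes a distinct letter name. Degree 3 of a scale on F must use the letter A.
A and Bbb are enharmonically the same pitch, but only A uses the letter A, so it is the correct spelling here.

A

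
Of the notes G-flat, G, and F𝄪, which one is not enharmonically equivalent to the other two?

In 12-tone equal temperament, enharmonic equivalents share a pitch class. Gb is pitch class 6; G is pitch class 7; F## is pitch class 7.
G and F## share pitch class 7, while Gb is pitch class 6.

Gb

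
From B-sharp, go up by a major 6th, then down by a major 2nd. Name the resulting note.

A major sixth up from B# is G## (letter G, 9 semitones up).
A major second down from G## is F## (letter F, 2 semitones down).

F##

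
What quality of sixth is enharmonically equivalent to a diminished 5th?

doubly diminished

A diminished fifth spans 6 semitones.
A sixth spanning 6 semitones is doubly diminished (the major sixth is 9).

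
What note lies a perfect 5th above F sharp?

A fifth above F lands on the letter C.
A perfect fifth spans 7 semitones, so F# moves to pitch class 1. On the letter C that is C#.

C#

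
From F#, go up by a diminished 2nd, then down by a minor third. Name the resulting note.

Eb

A diminished second up from F# is Gb (letter G, 0 semitones up).
A minor third down from Gb is Eb (letter E, 3 semitones down).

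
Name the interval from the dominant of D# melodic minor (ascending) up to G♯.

minor seventh

The dominant of D# melodic minor (ascending) is A#.
A# up to G#: letters A→G make it a seventh; 10 semitones makes it minor.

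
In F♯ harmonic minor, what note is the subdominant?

Degree 4 takes the letter 3 steps above F, which is B.
In harmonic minor, degree 4 sits 5 semitones above the tonic. F# + 5 semitones is pitch class 11, spelled on B as B.

B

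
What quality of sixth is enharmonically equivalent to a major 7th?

A major seventh spans 11 semitones.
A sixth spanning 11 semitones is doubly augmented (the major sixth is 9).

doubly augmented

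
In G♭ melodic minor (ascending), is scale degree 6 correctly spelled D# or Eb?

Eb

Each scale degree takes a distinct letter name. Degree 6 of a scale on G must use the letter E.
Eb and D# are enharmonically the same pitch, but only Eb uses the letter E, so it is the correct spelling here.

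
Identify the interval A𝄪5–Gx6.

The letter names run A→G, a span of 6 letter steps, so the interval is some kind of seventh.
A## to G## is 10 semitones. A major seventh is 11, so 10 makes it minor.

minor seventh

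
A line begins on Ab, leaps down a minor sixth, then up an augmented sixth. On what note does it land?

A minor sixth down from Ab is C (letter C, 8 semitones down).
An augmented sixth up from C is A# (letter A, 10 semitones up).

A#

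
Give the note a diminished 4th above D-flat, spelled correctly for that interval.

D up a perfect fourth is G, so the target letter is G.
From Db, a diminished fourth is 4 semitones up: Gbb.

Gbb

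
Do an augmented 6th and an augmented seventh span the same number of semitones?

An augmented sixth spans 10 semitones; an augmented seventh spans 12.
The spans differ, so they are not enharmonic equivalents.

No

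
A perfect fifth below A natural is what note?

A fifth below A lands on the letter D.
A perfect fifth spans 7 semitones, so A moves to pitch class 2. On the letter D that is D.

D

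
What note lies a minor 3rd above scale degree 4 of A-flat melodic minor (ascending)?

Fb

Scale degree 4 of Ab melodic minor (ascending) is Db.
A minor third (3 semitones) above Db lands on the letter F, giving Fb.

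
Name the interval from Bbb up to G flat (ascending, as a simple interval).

major sixth

The letter names run B→G, a span of 5 letter steps, so the interval is some kind of sixth.
Bbb to Gb is 9 semitones. A major sixth is 9, so 9 makes it major.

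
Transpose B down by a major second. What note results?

A second below B lands on the letter A.
A major second spans 2 semitones, so B moves to pitch class 9. On the letter A that is A.

A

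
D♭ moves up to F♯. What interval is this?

Counting letters D–E–F gives a third.
Db→F# = 5 semitones, 1 wider than the major third (4), so augmented.

augmented third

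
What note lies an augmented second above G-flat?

A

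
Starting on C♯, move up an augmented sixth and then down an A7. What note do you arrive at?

An augmented sixth up from C# is A## (letter A, 10 semitones up).
An augmented seventh down from A## is B (letter B, 12 semitones down).

B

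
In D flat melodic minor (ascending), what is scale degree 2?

Degree 2 takes the letter 1 step above D, which is E.
In melodic minor (ascending), degree 2 sits 2 semitones above the tonic. Db + 2 semitones is pitch class 3, spelled on E as Eb.

Eb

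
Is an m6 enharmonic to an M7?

A minor sixth spans 8 semitones; a major seventh spans 11.
The spans differ, so they are not enharmonic equivalents.

No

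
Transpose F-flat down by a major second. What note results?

F down a major second is Eb, so the target letter is E.
From Fb, a major second is 2 semitones down: Ebb.

Ebb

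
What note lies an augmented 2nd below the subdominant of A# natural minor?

The subdominant of A# natural minor is D#.
An augmented second (3 semitones) below D# lands on the letter C, giving C.

C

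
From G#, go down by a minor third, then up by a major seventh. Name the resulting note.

D##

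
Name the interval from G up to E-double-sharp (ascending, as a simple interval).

doubly augmented sixth

Counting letters G–A–B–C–D–E gives a sixth.
G→E## = 11 semitones, 2 wider than the major sixth (9), so doubly augmented.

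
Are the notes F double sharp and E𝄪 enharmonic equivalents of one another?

No

F## is pitch class 7; E## is pitch class 6.
The pitch classes differ (7 vs. 6), so they are not enharmonic equivalents.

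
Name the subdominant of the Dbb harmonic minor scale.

Gbb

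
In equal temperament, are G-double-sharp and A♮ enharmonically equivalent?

G## = pitch class 9 and A = pitch class 9 — the same pitch class, so they are enharmonic equivalents.

Yes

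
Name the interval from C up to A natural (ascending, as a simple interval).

Counting letters C–D–E–F–G–A gives a sixth.
C→A = 9 semitones, exactly the major sixth.

major sixth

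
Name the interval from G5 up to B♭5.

Counting letters G–A–B gives a third.
G→Bb = 3 semitones, 1 narrower than the major third (4), so minor.

minor third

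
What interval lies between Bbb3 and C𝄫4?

minor second

Counting letters B–C gives a second.
Bbb→Cbb = 1 semitone, 1 narrower than the major second (2), so minor.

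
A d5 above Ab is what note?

Ebb

A up a perfect fifth is E, so the target letter is E.
From Ab, a diminished fifth is 6 semitones up: Ebb.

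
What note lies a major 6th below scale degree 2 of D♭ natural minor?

Scale degree 2 of Db natural minor is Eb.
A major sixth (9 semitones) below Eb lands on the letter G, giving Gb.

Gb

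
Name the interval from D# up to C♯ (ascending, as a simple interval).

minor seventh

Counting letters D–E–F–G–A–B–C gives a seventh.
D#→C# = 10 semitones, 1 narrower than the major seventh (11), so minor.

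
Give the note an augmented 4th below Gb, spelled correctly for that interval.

Dbb

A fourth below G lands on the letter D.
An augmented fourth spans 6 semitones, so Gb moves to pitch class 0. On the letter D that is Dbb.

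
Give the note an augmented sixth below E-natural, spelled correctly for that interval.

Gb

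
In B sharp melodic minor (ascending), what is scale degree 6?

G##

The B# melodic minor (ascending) scale runs B# C## D# E# F## G## A##.
Degree 6 is G##.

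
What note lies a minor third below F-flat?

F down a major third is Db, so the target letter is D.
From Fb, a minor third is 3 semitones down: Db.

Db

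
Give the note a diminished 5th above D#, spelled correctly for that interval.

A fifth above D lands on the letter A.
A diminished fifth spans 6 semitones, so D# moves to pitch class 9. On the letter A that is A.

A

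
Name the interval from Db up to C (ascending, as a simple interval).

major seventh

The letter names run D→C, a span of 6 letter steps, so the interval is some kind of seventh.
Db to C is 11 semitones. A major seventh is 11, so 11 makes it major.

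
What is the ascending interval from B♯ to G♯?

minor sixth

Counting letters B–C–D–E–F–G gives a sixth.
B#→G# = 8 semitones, 1 narrower than the major sixth (9), so minor.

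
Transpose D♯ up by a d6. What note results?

Bb

A sixth above D lands on the letter B.
A diminished sixth spans 7 semitones, so D# moves to pitch class 10. On the letter B that is Bb.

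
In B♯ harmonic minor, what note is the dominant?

F##

The B# harmonic minor scale runs B# C## D# E# F## G# A##.
Degree 5 is F##.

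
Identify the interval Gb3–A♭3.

major second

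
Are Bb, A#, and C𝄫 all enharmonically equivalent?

Bb = pitch class 10 and A# = pitch class 10 and Cbb = pitch class 10 — the same pitch class, so they are enharmonic equivalents.

Yes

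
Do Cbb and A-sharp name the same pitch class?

Cbb is pitch class 10; A# is pitch class 10.
All spellings map to pitch class 10, so they are enharmonically equivalent.

Yes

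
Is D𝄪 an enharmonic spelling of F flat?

D## = pitch class 4 and Fb = pitch class 4 — the same pitch class, so they are enharmonic equivalents.

Yes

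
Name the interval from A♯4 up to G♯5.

minor seventh

Counting letters A–B–C–D–E–F–G gives a seventh.
A#→G# = 10 semitones, 1 narrower than the major seventh (11), so minor.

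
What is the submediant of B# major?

G##

The B# major scale runs B# C## D## E# F## G## A##.
Degree 6 is G##.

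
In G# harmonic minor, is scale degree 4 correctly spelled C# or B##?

Each scale degree takes a distinct letter name. Degree 4 of a scale on G must use the letter C.
C# and B## are enharmonically the same pitch, but only C# uses the letter C, so it is the correct spelling here.

C#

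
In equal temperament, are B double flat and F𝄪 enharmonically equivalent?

No

Two spellings are enharmonically equivalent only if they share a pitch class.
Here Bbb → 9, F## → 7; 7 ≠ 9, so they are not.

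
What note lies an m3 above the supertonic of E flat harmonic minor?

Ab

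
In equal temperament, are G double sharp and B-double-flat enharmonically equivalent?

Yes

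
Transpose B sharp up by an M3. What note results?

B up a major third is D#, so the target letter is D.
From B#, a major third is 4 semitones up: D##.

D##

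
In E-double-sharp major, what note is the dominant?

Degree 5 takes the letter 4 steps above E, which is B.
In major, degree 5 sits 7 semitones above the tonic. E## + 7 semitones is pitch class 1, spelled on B as B##.

B##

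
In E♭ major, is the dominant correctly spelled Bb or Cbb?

Bb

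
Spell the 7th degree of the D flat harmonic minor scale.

C

Degree 7 takes the letter 6 steps above D, which is C.
In harmonic minor, degree 7 sits 11 semitones above the tonic. Db + 11 semitones is pitch class 0, spelled on C as C.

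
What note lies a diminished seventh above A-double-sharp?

G#

A up a major seventh is G#, so the target letter is G.
From A##, a diminished seventh is 9 semitones up: G#.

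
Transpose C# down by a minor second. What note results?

A second below C lands on the letter B.
A minor second spans 1 semitone, so C# moves to pitch class 0. On the letter B that is B#.

B#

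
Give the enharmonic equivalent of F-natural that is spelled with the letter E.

E#

Plain E sits 1 semitone below F, so on the letter E the same pitch needs a sharp: E#.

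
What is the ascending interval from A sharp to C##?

major third

The letter names run A→C, a span of 2 letter steps, so the interval is some kind of third.
A# to C## is 4 semitones. A major third is 4, so 4 makes it major.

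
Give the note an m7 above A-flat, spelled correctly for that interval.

A seventh above A lands on the letter G.
A minor seventh spans 10 semitones, so Ab moves to pitch class 6. On the letter G that is Gb.

Gb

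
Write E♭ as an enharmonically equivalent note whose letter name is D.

D#

Eb is pitch class 3. The letter D alone is pitch class 2.
To reach pitch class 3 from D requires an offset of +1 semitone, i.e. sharp: D#.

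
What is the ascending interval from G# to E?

minor sixth

Counting letters G–A–B–C–D–E gives a sixth.
G#→E = 8 semitones, 1 narrower than the major sixth (9), so minor.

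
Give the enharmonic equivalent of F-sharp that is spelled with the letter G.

Plain G sits 1 semitone above F#, so on the letter G the same pitch needs a flat: Gb.

Gb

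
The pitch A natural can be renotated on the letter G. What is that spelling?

A is pitch class 9. The letter G alone is pitch class 7.
To reach pitch class 9 from G requires an offset of +2 semitones, i.e. double sharp: G##.

G##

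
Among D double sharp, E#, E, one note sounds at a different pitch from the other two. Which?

E#

In 12-tone equal temperament, enharmonic equivalents share a pitch class. D## is pitch class 4; E# is pitch class 5; E is pitch class 4.
D## and E share pitch class 4, while E# is pitch class 5.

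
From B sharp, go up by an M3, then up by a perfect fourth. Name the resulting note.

G##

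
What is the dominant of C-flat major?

The Cb major scale runs Cb Db Eb Fb Gb Ab Bb.
Degree 5 is Gb.

Gb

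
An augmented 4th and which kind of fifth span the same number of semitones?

diminished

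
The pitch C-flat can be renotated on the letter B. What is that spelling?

Plain B sits at the same pitch as Cb, so on the letter B the same pitch needs a natural: B.

B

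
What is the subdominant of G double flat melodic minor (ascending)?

Cbb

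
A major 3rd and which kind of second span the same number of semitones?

A major third spans 4 semitones.
A second spanning 4 semitones is doubly augmented (the major second is 2).

doubly augmented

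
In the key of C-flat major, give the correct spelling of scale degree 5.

The Cb major scale runs Cb Db Eb Fb Gb Ab Bb.
Degree 5 is Gb.

Gb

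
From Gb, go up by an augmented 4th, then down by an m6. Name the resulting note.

An augmented fourth up from Gb is C (letter C, 6 semitones up).
A minor sixth down from C is E (letter E, 8 semitones down).

E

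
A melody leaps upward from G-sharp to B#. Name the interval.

major third

Counting letters G–A–B gives a third.
G#→B# = 4 semitones, exactly the major third.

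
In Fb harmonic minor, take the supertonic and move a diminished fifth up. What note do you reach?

The supertonic of Fb harmonic minor is Gb.
A diminished fifth (6 semitones) above Gb lands on the letter D, giving Dbb.

Dbb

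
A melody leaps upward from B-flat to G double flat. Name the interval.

diminished sixth

The letter names run B→G, a span of 5 letter steps, so the interval is some kind of sixth.
Bb to Gbb is 7 semitones. A major sixth is 9, so 7 makes it diminished.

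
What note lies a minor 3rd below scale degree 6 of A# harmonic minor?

Scale degree 6 of A# harmonic minor is F#.
A minor third (3 semitones) below F# lands on the letter D, giving D#.

D#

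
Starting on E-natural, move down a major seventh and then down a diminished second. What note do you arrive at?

E#

A major seventh down from E is F (letter F, 11 semitones down).
A diminished second down from F is E# (letter E, 0 semitones down).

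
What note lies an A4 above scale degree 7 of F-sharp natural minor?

A#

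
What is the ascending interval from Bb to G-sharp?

Counting letters B–C–D–E–F–G gives a sixth.
Bb→G# = 10 semitones, 1 wider than the major sixth (9), so augmented.

augmented sixth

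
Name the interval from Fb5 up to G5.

augmented second

Counting letters F–G gives a second.
Fb→G = 3 semitones, 1 wider than the major second (2), so augmented.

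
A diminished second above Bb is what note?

Cbb

B up a major second is C#, so the target letter is C.
From Bb, a diminished second is 0 semitones up: Cbb.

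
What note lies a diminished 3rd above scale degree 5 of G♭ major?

Fbb

Scale degree 5 of Gb major is Db.
A diminished third (2 semitones) above Db lands on the letter F, giving Fbb.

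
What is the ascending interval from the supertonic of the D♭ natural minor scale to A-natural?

augmented fourth

The supertonic of Db natural minor is Eb.
Eb up to A: letters E→A make it a fourth; 6 semitones makes it augmented.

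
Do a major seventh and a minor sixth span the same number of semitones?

A major seventh spans 11 semitones; a minor sixth spans 8.
The spans differ, so they are not enharmonic equivalents.

No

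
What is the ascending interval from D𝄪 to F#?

diminished third

Counting letters D–E–F gives a third.
D##→F# = 2 semitones, 2 narrower than the major third (4), so diminished.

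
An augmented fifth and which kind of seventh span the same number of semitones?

An augmented fifth spans 8 semitones.
A seventh spanning 8 semitones is doubly diminished (the major seventh is 11).

doubly diminished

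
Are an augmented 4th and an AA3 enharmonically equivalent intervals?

Yes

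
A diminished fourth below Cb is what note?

A fourth below C lands on the letter G.
A diminished fourth spans 4 semitones, so Cb moves to pitch class 7. On the letter G that is G.

G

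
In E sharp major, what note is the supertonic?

The E# major scale runs E# F## G## A# B# C## D##.
Degree 2 is F##.

F##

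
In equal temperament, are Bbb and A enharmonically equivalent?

Bbb = pitch class 9 and A = pitch class 9 — the same pitch class, so they are enharmonic equivalents.

Yes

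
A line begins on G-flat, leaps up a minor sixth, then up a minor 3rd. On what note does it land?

A minor sixth up from Gb is Ebb (letter E, 8 semitones up).
A minor third up from Ebb is Gbb (letter G, 3 semitones up).

Gbb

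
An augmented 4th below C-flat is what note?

Gbb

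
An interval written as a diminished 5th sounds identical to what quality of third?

doubly augmented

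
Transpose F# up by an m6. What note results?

A sixth above F lands on the letter D.
A minor sixth spans 8 semitones, so F# moves to pitch class 2. On the letter D that is D.

D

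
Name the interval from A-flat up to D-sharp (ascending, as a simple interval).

The letter names run A→D, a span of 3 letter steps, so the interval is some kind of fourth.
Ab to D# is 7 semitones. A perfect fourth is 5, so 7 makes it doubly augmented.

doubly augmented fourth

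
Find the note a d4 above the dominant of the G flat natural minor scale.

Gbb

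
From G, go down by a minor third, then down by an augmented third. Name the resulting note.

A minor third down from G is E (letter E, 3 semitones down).
An augmented third down from E is Cb (letter C, 5 semitones down).

Cb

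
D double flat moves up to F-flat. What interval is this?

Counting letters D–E–F gives a third.
Dbb→Fb = 4 semitones, exactly the major third.

major third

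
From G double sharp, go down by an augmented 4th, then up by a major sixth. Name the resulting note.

B#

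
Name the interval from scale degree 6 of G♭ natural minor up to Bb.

Scale degree 6 of Gb natural minor is Ebb.
Ebb up to Bb: letters E→B make it a fifth; 8 semitones makes it augmented.

augmented fifth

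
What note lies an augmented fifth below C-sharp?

A fifth below C lands on the letter F.
An augmented fifth spans 8 semitones, so C# moves to pitch class 5. On the letter F that is F.

F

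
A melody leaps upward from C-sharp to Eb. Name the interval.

diminished third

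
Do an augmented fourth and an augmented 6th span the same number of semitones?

An augmented fourth spans 6 semitones; an augmented sixth spans 10.
The spans differ, so they are not enharmonic equivalents.

No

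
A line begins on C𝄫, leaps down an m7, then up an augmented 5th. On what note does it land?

Ab

A minor seventh down from Cbb is Dbb (letter D, 10 semitones down).
An augmented fifth up from Dbb is Ab (letter A, 8 semitones up).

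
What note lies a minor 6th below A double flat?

Cb

A down a major sixth is C, so the target letter is C.
From Abb, a minor sixth is 8 semitones down: Cb.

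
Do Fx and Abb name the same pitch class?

F## = pitch class 7 and Abb = pitch class 7 — the same pitch class, so they are enharmonic equivalents.

Yes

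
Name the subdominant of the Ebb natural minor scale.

Abb

Degree 4 takes the letter 3 steps above E, which is A.
In natural minor, degree 4 sits 5 semitones above the tonic. Ebb + 5 semitones is pitch class 7, spelled on A as Abb.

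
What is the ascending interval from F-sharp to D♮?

The letter names run F→D, a span of 5 letter steps, so the interval is some kind of sixth.
F# to D is 8 semitones. A major sixth is 9, so 8 makes it minor.

minor sixth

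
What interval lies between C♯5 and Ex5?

Counting letters C–D–E gives a third.
C#→E## = 5 semitones, 1 wider than the major third (4), so augmented.

augmented third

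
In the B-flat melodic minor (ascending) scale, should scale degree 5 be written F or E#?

Each scale degree takes a distinct letter name. Degree 5 of a scale on B must use the letter F.
F and E# are enharmonically the same pitch, but only F uses the letter F, so it is the correct spelling here.

F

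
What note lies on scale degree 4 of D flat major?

Degree 4 takes the letter 3 steps above D, which is G.
In major, degree 4 sits 5 semitones above the tonic. Db + 5 semitones is pitch class 6, spelled on G as Gb.

Gb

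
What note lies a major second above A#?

B#

A up a major second is B, so the target letter is B.
From A#, a major second is 2 semitones up: B#.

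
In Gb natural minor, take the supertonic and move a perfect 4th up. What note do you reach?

Db

The supertonic of Gb natural minor is Ab.
A perfect fourth (5 semitones) above Ab lands on the letter D, giving Db.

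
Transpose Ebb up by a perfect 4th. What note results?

E up a perfect fourth is A, so the target letter is A.
From Ebb, a perfect fourth is 5 semitones up: Abb.

Abb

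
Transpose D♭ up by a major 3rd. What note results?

F

A third above D lands on the letter F.
A major third spans 4 semitones, so Db moves to pitch class 5. On the letter F that is F.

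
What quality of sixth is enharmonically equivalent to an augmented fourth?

An augmented fourth spans 6 semitones.
A sixth spanning 6 semitones is doubly diminished (the major sixth is 9).

doubly diminished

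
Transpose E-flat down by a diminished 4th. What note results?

A fourth below E lands on the letter B.
A diminished fourth spans 4 semitones, so Eb moves to pitch class 11. On the letter B that is B.

B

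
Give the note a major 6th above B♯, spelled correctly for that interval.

A sixth above B lands on the letter G.
A major sixth spans 9 semitones, so B# moves to pitch class 9. On the letter G that is G##.

G##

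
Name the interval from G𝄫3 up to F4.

Counting letters G–A–B–C–D–E–F gives a seventh.
Gbb→F = 12 semitones, 1 wider than the major seventh (11), so augmented.

augmented seventh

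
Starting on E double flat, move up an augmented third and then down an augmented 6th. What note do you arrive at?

Bbb

An augmented third up from Ebb is G (letter G, 5 semitones up).
An augmented sixth down from G is Bbb (letter B, 10 semitones down).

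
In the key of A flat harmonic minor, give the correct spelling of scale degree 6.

Fb

Degree 6 takes the letter 5 steps above A, which is F.
In harmonic minor, degree 6 sits 8 semitones above the tonic. Ab + 8 semitones is pitch class 4, spelled on F as Fb.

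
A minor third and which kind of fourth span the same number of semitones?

A minor third spans 3 semitones.
A fourth spanning 3 semitones is doubly diminished (the perfect fourth is 5).

doubly diminished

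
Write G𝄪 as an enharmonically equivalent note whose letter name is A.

Plain A sits at the same pitch as G##, so on the letter A the same pitch needs a natural: A.

A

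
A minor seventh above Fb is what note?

Ebb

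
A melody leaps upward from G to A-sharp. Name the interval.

Counting letters G–A gives a second.
G→A# = 3 semitones, 1 wider than the major second (2), so augmented.

augmented second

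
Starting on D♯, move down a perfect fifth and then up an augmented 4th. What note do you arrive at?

C##

A perfect fifth down from D# is G# (letter G, 7 semitones down).
An augmented fourth up from G# is C## (letter C, 6 semitones up).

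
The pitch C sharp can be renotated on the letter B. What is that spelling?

B##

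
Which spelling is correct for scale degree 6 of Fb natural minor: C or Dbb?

Dbb

Each scale degree takes a distinct letter name. Degree 6 of a scale on F must use the letter D.
Dbb and C are enharmonically the same pitch, but only Dbb uses the letter D, so it is the correct spelling here.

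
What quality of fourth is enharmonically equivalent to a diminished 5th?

augmented

A diminished fifth spans 6 semitones.
A fourth spanning 6 semitones is augmented (the perfect fourth is 5).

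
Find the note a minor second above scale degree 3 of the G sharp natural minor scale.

C

Scale degree 3 of G# natural minor is B.
A minor second (1 semitone) above B lands on the letter C, giving C.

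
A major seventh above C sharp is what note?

C up a major seventh is B, so the target letter is B.
From C#, a major seventh is 11 semitones up: B#.

B#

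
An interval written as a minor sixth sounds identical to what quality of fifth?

A minor sixth spans 8 semitones.
A fifth spanning 8 semitones is augmented (the perfect fifth is 7).

augmented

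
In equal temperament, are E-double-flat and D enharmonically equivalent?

Ebb is pitch class 2; D is pitch class 2.
All spellings map to pitch class 2, so they are enharmonically equivalent.

Yes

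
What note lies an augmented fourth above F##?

B##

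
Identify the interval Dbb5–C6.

augmented seventh

The letter names run D→C, a span of 6 letter steps, so the interval is some kind of seventh.
Dbb to C is 12 semitones. A major seventh is 11, so 12 makes it augmented.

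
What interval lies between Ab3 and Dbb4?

diminished fourth

Counting letters A–B–C–D gives a fourth.
Ab→Dbb = 4 semitones, 1 narrower than the perfect fourth (5), so diminished.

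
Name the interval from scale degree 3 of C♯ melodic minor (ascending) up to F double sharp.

Scale degree 3 of C# melodic minor (ascending) is E.
E up to F##: letters E→F make it a second; 3 semitones makes it augmented.

augmented second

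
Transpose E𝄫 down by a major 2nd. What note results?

Dbb

A second below E lands on the letter D.
A major second spans 2 semitones, so Ebb moves to pitch class 0. On the letter D that is Dbb.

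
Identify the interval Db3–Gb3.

perfect fourth

Counting letters D–E–F–G gives a fourth.
Db→Gb = 5 semitones, exactly the perfect fourth.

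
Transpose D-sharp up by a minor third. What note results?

D up a major third is F#, so the target letter is F.
From D#, a minor third is 3 semitones up: F#.

F#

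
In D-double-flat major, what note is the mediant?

Degree 3 takes the letter 2 steps above D, which is F.
In major, degree 3 sits 4 semitones above the tonic. Dbb + 4 semitones is pitch class 4, spelled on F as Fb.

Fb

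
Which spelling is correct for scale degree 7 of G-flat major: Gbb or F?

F

Each scale degree takes a distinct letter name. Degree 7 of a scale on G must use the letter F.
F and Gbb are enharmonically the same pitch, but only F uses the letter F, so it is the correct spelling here.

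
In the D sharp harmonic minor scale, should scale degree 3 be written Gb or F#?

Each scale degree takes a distinct letter name. Degree 3 of a scale on D must use the letter F.
F# and Gb are enharmonically the same pitch, but only F# uses the letter F, so it is the correct spelling here.

F#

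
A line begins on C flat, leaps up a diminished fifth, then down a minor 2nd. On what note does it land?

A diminished fifth up from Cb is Gbb (letter G, 6 semitones up).
A minor second down from Gbb is Fb (letter F, 1 semitone down).

Fb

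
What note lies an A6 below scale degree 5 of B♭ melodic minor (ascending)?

Scale degree 5 of Bb melodic minor (ascending) is F.
An augmented sixth (10 semitones) below F lands on the letter A, giving Abb.

Abb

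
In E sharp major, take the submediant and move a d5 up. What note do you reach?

G#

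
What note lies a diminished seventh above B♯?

A

A seventh above B lands on the letter A.
A diminished seventh spans 9 semitones, so B# moves to pitch class 9. On the letter A that is A.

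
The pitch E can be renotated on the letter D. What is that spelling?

D##

Plain D sits 2 semitones below E, so on the letter D the same pitch needs a double sharp: D##.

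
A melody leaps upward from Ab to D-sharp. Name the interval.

doubly augmented fourth

The letter names run A→D, a span of 3 letter steps, so the interval is some kind of fourth.
Ab to D# is 7 semitones. A perfect fourth is 5, so 7 makes it doubly augmented.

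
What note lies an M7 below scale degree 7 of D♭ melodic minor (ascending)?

Scale degree 7 of Db melodic minor (ascending) is C.
A major seventh (11 semitones) below C lands on the letter D, giving Db.

Db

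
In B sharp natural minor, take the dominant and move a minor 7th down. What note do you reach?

The dominant of B# natural minor is F##.
A minor seventh (10 semitones) below F## lands on the letter G, giving G##.

G##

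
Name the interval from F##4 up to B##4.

The letter names run F→B, a span of 3 letter steps, so the interval is some kind of fourth.
F## to B## is 6 semitones. A perfect fourth is 5, so 6 makes it augmented.

augmented fourth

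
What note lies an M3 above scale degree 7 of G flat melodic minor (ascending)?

A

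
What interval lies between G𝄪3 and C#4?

diminished fourth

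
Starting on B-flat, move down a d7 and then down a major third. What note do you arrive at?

A

A diminished seventh down from Bb is C# (letter C, 9 semitones down).
A major third down from C# is A (letter A, 4 semitones down).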